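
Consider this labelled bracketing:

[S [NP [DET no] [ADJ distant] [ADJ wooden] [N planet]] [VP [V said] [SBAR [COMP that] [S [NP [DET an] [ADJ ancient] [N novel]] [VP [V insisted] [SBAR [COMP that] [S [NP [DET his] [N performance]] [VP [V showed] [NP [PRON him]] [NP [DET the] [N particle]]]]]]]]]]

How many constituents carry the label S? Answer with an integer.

3

The S constituents are: [S no distant wooden planet said that an ancient novel insisted that his performance showed him the particle]; [S an ancient novel insisted that his performance showed him the particle]; [S his performance showed him the particle]. Total: 3.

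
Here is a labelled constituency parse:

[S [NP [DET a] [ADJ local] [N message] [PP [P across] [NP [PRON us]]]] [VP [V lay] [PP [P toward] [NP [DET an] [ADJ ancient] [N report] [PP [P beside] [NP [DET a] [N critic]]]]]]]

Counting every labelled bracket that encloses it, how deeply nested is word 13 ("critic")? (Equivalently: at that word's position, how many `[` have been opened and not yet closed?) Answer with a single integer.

Path from the root down to the word: S → VP → PP → NP → PP → NP → N. That is 7 enclosing brackets.

7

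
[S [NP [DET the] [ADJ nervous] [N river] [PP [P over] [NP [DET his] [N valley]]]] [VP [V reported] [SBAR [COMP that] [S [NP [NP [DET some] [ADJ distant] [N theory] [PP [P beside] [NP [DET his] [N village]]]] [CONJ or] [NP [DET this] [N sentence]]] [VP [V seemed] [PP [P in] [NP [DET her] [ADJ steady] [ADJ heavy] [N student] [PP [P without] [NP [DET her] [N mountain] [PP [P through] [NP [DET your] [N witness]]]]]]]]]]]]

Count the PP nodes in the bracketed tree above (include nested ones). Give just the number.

Listing each PP by its span: [PP over his valley]; [PP beside his village]; [PP in her steady heavy student without her mountain through your witness]; [PP without her mountain through your witness]; [PP through your witness] — that makes 5.

5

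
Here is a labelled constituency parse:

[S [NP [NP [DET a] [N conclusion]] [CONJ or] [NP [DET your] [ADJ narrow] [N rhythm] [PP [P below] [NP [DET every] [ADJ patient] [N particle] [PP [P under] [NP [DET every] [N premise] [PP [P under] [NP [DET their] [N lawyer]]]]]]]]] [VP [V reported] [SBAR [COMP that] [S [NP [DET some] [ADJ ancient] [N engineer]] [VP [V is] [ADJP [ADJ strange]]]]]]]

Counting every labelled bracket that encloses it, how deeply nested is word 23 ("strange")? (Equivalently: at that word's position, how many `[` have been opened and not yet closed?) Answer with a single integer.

7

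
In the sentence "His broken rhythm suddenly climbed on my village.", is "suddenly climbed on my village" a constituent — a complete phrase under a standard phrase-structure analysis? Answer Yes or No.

Yes

"suddenly climbed on my village" is exactly the verb phrase [VP suddenly climbed on my village], a complete constituent.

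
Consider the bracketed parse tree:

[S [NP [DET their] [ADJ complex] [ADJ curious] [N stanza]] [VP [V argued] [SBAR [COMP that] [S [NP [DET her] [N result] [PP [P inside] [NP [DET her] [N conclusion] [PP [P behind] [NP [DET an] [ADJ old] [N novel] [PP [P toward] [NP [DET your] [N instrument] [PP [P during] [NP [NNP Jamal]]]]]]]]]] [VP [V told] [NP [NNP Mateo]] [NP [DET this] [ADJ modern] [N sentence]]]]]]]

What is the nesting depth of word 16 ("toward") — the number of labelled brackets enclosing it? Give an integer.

11

Path from the root down to the word: S → VP → SBAR → S → NP → PP → NP → PP → NP → PP → P. That is 11 enclosing brackets.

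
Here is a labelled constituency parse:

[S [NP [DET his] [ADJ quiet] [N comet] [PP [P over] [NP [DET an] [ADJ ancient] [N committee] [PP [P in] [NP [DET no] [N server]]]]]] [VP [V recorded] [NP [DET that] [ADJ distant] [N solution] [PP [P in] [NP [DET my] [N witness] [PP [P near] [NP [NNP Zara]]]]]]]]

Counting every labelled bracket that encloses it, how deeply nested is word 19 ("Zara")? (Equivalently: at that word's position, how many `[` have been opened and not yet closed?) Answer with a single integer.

8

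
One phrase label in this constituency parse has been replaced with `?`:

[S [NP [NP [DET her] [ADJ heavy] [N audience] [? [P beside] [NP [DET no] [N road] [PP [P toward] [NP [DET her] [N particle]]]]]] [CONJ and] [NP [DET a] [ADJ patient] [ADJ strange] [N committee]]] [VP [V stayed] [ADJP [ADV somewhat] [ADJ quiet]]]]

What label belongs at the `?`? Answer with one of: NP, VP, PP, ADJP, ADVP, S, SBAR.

PP

The `?` node immediately contains: P 'beside', NP. That is the internal structure of a prepositional phrase, so the label is PP.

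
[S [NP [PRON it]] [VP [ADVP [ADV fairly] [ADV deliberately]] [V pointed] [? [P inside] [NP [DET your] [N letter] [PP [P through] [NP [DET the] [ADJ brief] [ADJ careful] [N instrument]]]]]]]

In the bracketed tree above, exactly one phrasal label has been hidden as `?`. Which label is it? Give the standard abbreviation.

PP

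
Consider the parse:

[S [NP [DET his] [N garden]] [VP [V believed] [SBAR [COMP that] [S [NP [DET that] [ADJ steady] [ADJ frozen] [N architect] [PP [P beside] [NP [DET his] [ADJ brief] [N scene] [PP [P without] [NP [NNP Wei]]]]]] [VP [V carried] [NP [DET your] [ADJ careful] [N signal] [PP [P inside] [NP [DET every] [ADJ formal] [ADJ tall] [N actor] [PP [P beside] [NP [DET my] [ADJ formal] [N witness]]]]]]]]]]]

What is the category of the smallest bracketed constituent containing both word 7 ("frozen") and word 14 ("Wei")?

Both words fall inside [NP that steady frozen architect beside his brief scene without Wei] (words 5–14), and no smaller constituent contains them both. Label: NP.

NP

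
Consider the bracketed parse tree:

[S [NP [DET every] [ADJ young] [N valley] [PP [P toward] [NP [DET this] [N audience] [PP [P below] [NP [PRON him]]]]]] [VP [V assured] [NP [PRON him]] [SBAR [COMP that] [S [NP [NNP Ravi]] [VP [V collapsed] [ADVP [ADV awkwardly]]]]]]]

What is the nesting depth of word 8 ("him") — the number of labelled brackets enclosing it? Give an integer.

7

The word sits inside PRON, which is inside NP, inside PP, inside NP, inside PP, inside NP, inside S — 7 brackets in all.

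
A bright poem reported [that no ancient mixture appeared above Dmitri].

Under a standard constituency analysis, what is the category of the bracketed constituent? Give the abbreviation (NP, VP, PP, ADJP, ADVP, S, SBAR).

SBAR

The bracketed span "that no ancient mixture appeared above Dmitri" is headed by "that", making it a subordinate clause (SBAR).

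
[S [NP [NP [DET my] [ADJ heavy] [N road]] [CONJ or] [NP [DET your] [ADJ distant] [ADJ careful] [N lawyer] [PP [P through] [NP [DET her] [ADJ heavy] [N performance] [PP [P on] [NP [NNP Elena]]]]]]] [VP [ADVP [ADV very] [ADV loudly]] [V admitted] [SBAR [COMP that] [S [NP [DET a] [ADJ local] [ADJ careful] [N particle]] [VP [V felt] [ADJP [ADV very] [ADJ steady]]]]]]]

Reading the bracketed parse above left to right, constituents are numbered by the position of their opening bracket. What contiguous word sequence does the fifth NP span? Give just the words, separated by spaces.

Opening `[NP` markers occur at word positions 1, 1, 5, 10, 14, 19; the fifth of these opens the constituent [NP Elena].

Elena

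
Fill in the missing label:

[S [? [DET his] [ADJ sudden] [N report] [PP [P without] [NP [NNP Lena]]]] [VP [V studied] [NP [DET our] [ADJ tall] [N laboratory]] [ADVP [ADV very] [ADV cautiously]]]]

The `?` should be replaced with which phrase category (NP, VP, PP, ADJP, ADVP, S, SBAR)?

A constituent whose immediate children are DET 'his', ADJ 'sudden', N 'report', PP is a noun phrase: NP.

NP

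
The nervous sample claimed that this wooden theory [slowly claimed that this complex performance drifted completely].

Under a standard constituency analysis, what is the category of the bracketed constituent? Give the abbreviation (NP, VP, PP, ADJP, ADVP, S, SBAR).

VP

The span is built around the verb "claimed" — a verb phrase (VP).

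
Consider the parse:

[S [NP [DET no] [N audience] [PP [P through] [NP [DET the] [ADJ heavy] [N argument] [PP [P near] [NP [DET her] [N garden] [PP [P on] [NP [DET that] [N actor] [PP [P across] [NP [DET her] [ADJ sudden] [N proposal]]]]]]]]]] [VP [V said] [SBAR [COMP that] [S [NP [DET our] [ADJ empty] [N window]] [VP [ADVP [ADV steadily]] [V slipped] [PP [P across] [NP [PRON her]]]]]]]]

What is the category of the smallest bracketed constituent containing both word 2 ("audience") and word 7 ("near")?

NP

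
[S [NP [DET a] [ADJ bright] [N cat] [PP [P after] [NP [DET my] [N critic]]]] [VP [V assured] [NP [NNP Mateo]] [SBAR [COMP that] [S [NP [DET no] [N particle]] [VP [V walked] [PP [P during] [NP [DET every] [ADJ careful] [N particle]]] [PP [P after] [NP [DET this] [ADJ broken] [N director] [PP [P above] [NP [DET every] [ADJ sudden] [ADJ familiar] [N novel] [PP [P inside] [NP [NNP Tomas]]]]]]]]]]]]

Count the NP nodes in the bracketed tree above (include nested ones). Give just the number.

8

Listing each NP by its span: [NP a bright cat after my critic]; [NP my critic]; [NP Mateo]; [NP no particle]; [NP every careful particle]; [NP this broken director above every sudden familiar novel inside Tomas] … — that makes 8.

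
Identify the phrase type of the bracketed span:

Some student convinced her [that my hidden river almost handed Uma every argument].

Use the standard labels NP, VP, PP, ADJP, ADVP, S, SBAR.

SBAR

The span is built around the complementizer "that" — a subordinate clause (SBAR).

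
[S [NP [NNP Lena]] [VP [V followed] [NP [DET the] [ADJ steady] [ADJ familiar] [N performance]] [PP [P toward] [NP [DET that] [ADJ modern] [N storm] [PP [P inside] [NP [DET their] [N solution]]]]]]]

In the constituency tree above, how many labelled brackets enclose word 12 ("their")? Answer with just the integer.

7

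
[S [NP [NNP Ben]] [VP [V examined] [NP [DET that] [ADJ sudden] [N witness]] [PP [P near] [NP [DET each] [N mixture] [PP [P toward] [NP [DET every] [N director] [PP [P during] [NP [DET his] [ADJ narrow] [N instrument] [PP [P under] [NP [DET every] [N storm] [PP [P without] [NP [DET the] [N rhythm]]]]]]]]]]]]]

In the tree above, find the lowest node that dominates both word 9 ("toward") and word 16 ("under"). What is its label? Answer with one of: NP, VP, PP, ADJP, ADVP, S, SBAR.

PP

Both words fall inside [PP toward every director during his narrow instrument under every storm without the rhythm] (words 9–21), and no smaller constituent contains them both. Label: PP.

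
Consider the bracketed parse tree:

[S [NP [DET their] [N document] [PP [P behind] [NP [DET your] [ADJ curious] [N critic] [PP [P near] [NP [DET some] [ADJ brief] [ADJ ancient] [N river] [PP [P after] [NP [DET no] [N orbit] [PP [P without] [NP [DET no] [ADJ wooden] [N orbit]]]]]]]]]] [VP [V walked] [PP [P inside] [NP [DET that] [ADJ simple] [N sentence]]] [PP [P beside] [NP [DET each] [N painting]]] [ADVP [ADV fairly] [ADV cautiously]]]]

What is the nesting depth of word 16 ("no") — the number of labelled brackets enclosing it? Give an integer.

11

The word sits inside DET, which is inside NP, inside PP, inside NP, inside PP, inside NP, inside PP, inside NP, inside PP, inside NP, inside S — 11 brackets in all.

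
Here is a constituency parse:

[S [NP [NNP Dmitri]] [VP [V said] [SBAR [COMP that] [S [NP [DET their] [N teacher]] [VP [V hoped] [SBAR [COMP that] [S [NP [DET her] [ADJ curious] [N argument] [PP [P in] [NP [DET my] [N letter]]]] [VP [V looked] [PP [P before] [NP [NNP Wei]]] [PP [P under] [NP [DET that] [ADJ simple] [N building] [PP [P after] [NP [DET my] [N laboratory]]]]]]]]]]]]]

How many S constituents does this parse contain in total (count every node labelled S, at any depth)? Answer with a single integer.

3

The S constituents are: [S Dmitri said that their teacher hoped that her curious argument in my letter looked before Wei under that simple building after my laboratory]; [S their teacher hoped that her curious argument in my letter looked before Wei under that simple building after my laboratory]; [S her curious argument in my letter looked before Wei under that simple building after my laboratory]. Total: 3.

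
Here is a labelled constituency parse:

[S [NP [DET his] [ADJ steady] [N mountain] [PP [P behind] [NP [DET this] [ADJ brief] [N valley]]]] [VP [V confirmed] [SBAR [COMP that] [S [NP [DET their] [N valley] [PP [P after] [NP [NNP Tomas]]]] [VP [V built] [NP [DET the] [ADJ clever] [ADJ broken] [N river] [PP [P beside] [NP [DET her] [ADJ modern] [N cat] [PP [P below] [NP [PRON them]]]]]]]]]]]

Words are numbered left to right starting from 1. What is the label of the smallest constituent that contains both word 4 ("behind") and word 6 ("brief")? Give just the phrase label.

PP

Both words fall inside [PP behind this brief valley] (words 4–7), and no smaller constituent contains them both. Label: PP.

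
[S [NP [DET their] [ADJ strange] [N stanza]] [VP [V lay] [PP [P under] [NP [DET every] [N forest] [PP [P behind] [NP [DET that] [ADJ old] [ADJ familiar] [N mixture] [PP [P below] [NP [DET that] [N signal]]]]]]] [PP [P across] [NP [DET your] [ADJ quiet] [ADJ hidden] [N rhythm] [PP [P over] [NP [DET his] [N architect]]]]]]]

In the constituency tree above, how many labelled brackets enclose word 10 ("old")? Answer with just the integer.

7

The word sits inside ADJ, which is inside NP, inside PP, inside NP, inside PP, inside VP, inside S — 7 brackets in all.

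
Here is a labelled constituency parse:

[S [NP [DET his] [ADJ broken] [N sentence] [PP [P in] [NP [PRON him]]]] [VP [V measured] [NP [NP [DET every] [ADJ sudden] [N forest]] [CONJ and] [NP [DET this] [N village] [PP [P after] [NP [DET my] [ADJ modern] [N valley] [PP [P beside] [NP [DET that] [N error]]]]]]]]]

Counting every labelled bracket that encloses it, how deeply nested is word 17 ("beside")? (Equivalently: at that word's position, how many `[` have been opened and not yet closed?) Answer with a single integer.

The word sits inside P, which is inside PP, inside NP, inside PP, inside NP, inside NP, inside VP, inside S — 8 brackets in all.

8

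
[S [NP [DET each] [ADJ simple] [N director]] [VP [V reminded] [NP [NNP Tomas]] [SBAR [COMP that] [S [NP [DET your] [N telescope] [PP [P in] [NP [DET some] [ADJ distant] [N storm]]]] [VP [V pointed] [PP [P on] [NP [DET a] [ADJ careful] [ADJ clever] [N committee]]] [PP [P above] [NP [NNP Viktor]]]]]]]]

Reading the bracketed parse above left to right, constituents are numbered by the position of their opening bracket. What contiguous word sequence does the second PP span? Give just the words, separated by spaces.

The PP opening brackets appear, in order, over: "in some distant storm"; "on a careful clever committee"; "above Viktor". The second one spans "on a careful clever committee".

on a careful clever committee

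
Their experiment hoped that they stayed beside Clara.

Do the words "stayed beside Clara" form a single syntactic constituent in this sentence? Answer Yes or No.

Yes

These words form the whole verb phrase headed by "stayed", so yes — one constituent.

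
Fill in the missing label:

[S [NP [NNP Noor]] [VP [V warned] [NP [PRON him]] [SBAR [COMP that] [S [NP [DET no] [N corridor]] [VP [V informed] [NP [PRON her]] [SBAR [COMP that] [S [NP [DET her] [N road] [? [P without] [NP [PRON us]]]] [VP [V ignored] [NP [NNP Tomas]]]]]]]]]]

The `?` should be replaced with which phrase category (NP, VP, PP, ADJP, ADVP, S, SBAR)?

The `?` node immediately contains: P 'without', NP. That is the internal structure of a prepositional phrase, so the label is PP.

PP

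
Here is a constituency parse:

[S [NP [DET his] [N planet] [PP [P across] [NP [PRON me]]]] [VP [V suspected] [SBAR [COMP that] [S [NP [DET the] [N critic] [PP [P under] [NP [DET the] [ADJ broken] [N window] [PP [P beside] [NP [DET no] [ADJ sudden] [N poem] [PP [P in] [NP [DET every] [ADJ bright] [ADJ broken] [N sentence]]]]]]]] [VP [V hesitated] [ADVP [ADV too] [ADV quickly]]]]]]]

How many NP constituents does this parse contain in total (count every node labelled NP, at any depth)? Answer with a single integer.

6

The NP constituents are: [NP his planet across me]; [NP me]; [NP the critic under the broken window beside no sudden poem in every bright broken sentence]; [NP the broken window beside no sudden poem in every bright broken sentence]; [NP no sudden poem in every bright broken sentence]; [NP every bright broken sentence]. Total: 6.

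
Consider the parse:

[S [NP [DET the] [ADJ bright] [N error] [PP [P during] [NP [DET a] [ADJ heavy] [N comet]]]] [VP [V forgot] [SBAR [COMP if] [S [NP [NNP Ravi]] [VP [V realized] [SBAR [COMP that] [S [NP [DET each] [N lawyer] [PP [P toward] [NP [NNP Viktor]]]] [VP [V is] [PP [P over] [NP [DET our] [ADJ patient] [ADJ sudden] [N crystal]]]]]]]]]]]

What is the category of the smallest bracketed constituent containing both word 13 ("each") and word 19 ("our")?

The smallest bracket enclosing both words is [S each lawyer toward Viktor is over our patient sudden crystal], so the label is S.

S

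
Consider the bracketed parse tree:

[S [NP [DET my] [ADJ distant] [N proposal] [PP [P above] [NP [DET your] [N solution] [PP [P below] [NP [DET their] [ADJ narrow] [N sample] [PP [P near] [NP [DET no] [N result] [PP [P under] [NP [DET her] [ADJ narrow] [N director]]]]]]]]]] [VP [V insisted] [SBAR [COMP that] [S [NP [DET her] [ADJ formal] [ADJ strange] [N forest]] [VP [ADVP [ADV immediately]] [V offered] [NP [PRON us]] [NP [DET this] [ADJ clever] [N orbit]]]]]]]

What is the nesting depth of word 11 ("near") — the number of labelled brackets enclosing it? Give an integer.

8

The word sits inside P, which is inside PP, inside NP, inside PP, inside NP, inside PP, inside NP, inside S — 8 brackets in all.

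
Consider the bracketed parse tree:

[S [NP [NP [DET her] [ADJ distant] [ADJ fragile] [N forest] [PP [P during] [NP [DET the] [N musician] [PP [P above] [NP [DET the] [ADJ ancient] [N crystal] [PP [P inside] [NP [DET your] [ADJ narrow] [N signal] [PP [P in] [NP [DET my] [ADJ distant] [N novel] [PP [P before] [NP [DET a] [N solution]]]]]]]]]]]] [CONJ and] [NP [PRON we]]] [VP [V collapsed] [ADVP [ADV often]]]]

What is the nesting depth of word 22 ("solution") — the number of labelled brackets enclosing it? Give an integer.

Path from the root down to the word: S → NP → NP → PP → NP → PP → NP → PP → NP → PP → NP → PP → NP → N. That is 14 enclosing brackets.

14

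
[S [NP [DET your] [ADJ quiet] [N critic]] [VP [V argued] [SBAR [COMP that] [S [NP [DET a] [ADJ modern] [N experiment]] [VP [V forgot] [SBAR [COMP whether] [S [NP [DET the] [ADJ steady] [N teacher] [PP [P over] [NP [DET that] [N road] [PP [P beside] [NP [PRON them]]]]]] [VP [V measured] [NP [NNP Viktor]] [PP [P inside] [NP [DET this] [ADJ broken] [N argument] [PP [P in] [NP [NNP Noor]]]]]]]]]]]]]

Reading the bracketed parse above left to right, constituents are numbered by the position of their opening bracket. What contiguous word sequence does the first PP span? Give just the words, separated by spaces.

Opening `[PP` markers occur at word positions 14, 17, 21, 25; the first of these opens the constituent [PP over that road beside them].

over that road beside them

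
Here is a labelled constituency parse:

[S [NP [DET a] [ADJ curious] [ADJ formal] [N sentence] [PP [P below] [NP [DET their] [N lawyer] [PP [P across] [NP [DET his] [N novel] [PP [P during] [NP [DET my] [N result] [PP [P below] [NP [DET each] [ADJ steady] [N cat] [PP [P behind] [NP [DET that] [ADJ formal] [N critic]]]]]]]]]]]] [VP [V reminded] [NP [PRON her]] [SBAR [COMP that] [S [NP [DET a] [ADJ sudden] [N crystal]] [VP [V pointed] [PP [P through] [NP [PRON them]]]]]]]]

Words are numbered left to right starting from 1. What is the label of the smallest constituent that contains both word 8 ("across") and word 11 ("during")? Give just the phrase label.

The smallest bracket enclosing both words is [PP across his novel during my result below each steady cat behind that formal critic], so the label is PP.

PP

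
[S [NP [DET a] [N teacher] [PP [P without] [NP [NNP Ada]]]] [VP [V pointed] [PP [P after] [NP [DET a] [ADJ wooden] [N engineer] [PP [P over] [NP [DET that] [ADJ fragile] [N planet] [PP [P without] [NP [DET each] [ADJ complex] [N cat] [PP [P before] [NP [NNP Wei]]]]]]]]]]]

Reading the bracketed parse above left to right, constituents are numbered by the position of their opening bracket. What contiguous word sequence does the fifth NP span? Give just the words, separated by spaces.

each complex cat before Wei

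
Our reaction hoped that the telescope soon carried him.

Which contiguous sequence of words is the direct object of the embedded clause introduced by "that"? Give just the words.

him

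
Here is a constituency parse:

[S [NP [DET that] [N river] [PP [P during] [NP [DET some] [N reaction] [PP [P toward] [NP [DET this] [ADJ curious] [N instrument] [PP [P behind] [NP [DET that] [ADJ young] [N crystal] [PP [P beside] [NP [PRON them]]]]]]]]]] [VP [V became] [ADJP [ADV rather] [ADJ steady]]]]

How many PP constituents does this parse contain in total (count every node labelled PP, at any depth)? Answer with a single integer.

4

The PP constituents are: [PP during some reaction toward this curious instrument behind that young crystal beside them]; [PP toward this curious instrument behind that young crystal beside them]; [PP behind that young crystal beside them]; [PP beside them]. Total: 4.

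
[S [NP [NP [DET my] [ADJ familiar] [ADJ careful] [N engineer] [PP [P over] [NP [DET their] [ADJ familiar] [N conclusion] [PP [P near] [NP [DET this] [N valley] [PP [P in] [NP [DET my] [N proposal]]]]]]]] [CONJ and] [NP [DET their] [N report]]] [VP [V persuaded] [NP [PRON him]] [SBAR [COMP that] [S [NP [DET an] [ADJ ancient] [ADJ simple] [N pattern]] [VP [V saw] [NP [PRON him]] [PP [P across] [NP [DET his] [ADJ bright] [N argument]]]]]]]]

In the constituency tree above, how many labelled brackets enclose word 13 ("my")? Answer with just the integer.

10

Counting open brackets not yet closed at "my": [S [NP [NP [PP [NP [PP [NP [PP [NP [DET = 10.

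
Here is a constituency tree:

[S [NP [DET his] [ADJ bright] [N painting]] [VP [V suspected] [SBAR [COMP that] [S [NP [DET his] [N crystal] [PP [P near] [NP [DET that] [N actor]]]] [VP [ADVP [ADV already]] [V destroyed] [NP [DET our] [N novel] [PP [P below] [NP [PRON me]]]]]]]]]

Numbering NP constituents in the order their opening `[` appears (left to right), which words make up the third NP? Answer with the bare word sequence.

that actor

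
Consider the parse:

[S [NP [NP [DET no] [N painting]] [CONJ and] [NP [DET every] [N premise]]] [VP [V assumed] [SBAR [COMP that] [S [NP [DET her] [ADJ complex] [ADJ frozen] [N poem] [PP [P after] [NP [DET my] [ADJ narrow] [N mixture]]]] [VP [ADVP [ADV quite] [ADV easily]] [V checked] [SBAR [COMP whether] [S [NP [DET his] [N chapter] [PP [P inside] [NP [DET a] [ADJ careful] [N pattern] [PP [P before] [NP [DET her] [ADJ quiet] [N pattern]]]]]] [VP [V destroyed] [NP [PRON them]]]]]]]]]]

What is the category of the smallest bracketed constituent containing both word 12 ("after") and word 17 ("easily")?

Word 12 lies under S → VP → SBAR → S → NP → PP → P; word 17 lies under S → VP → SBAR → S → VP → ADVP → ADV. The lowest shared node is the S.

S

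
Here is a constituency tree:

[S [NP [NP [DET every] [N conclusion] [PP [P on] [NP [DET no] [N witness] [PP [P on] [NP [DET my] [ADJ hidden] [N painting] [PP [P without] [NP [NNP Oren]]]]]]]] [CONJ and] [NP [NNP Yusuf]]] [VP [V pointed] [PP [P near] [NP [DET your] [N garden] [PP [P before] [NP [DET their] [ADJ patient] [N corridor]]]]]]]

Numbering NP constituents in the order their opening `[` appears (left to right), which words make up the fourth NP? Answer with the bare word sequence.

The NP opening brackets appear, in order, over: "every conclusion on no witness on my hidden painting without Oren and Yusuf"; "every conclusion on no witness on my hidden painting without Oren"; "no witness on my hidden painting without Oren"; "my hidden painting without Oren"; "Oren"; "Yusuf"; "your garden before their patient corridor"; "their patient corridor". The fourth one spans "my hidden painting without Oren".

my hidden painting without Oren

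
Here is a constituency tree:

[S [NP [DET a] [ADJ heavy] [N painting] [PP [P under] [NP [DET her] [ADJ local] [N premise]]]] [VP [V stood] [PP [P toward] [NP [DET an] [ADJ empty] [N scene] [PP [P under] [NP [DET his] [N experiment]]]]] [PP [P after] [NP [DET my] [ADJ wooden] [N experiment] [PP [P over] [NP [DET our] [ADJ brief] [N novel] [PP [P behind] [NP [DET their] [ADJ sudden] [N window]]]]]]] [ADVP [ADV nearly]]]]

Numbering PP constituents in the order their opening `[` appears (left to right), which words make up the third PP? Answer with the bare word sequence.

under his experiment

Opening `[PP` markers occur at word positions 4, 9, 13, 16, 20, 24; the third of these opens the constituent [PP under his experiment].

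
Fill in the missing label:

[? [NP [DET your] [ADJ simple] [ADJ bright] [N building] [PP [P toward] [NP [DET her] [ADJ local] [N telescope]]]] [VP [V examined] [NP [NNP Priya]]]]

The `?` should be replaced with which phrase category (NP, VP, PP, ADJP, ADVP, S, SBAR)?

S

The `?` node immediately contains: NP, VP. That is the internal structure of a clause, so the label is S.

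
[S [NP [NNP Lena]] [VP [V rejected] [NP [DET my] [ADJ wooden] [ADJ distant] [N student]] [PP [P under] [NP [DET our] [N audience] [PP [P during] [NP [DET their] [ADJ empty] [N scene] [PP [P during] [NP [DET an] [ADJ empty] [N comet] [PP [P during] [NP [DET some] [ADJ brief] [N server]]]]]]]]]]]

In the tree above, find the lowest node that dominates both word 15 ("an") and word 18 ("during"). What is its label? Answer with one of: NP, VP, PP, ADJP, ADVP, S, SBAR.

NP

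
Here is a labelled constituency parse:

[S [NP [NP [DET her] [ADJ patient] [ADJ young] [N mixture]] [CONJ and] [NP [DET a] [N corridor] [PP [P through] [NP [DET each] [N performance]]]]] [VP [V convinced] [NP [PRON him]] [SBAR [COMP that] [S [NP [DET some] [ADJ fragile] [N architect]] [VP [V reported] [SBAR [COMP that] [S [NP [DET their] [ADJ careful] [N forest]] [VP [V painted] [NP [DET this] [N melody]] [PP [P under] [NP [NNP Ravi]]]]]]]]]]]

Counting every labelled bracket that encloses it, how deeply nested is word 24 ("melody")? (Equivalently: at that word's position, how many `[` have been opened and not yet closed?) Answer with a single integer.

The word sits inside N, which is inside NP, inside VP, inside S, inside SBAR, inside VP, inside S, inside SBAR, inside VP, inside S — 10 brackets in all.

10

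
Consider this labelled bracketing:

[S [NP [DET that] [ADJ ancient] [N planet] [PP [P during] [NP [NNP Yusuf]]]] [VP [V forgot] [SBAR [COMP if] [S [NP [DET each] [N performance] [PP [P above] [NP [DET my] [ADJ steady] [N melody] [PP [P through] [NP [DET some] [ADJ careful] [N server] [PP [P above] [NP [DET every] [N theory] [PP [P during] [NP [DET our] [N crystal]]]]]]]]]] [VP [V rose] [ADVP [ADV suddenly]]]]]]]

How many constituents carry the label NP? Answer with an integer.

7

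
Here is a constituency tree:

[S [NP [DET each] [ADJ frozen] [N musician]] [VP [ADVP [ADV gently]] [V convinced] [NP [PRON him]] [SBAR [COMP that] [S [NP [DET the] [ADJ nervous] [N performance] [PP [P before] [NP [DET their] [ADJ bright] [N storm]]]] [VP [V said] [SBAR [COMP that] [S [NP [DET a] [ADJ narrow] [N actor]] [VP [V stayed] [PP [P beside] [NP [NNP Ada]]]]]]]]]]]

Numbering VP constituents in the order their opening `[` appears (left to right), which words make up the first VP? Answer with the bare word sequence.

In left-to-right order the VP constituents are "gently convinced him that the nervous performance before their bright storm said that a narrow actor stayed beside Ada"; "said that a narrow actor stayed beside Ada"; "stayed beside Ada". Number 1 is "gently convinced him that the nervous performance before their bright storm said that a narrow actor stayed beside Ada".

gently convinced him that the nervous performance before their bright storm said that a narrow actor stayed beside Ada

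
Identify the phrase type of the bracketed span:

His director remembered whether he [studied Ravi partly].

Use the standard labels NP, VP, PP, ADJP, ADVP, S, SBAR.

VP

"studied" is the head of the bracketed span, so the span is a verb phrase: VP.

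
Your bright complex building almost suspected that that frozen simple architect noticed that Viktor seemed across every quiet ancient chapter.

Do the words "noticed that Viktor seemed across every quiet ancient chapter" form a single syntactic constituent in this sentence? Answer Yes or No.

The sequence corresponds to a single VP node — the verb phrase "noticed that Viktor seemed across every quiet ancient chapter".

Yes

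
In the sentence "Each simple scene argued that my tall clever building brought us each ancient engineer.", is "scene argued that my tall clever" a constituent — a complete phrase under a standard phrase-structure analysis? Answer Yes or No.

No

The sequence begins inside the noun phrase "each simple scene" and ends inside the verb phrase "argued that my tall clever building brought us each ancient engineer"; it crosses a phrase boundary, so no single node in the tree spans exactly those words.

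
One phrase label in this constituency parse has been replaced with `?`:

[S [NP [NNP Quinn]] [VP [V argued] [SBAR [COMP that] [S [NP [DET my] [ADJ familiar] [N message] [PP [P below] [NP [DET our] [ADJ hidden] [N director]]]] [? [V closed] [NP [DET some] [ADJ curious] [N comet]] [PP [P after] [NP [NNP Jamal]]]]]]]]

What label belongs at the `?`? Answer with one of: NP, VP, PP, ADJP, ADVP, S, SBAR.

Looking at what the `?` directly dominates — V 'closed', NP, PP — this is a verb phrase (VP).

VP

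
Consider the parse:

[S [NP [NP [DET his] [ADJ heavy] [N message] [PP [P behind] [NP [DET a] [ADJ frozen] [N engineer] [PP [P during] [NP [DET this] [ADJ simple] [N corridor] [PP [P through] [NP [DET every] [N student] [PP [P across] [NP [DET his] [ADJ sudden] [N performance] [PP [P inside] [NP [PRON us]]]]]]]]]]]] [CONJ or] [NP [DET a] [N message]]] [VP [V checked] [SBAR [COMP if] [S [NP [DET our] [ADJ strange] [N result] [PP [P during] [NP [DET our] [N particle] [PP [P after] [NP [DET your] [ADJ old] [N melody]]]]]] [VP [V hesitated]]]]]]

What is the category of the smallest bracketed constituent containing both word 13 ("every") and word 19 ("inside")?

NP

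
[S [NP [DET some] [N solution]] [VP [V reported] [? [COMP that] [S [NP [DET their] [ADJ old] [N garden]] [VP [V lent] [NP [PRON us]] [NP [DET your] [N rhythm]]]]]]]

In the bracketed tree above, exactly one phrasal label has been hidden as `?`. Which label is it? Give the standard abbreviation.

SBAR

A constituent whose immediate children are COMP 'that', S is a subordinate clause: SBAR.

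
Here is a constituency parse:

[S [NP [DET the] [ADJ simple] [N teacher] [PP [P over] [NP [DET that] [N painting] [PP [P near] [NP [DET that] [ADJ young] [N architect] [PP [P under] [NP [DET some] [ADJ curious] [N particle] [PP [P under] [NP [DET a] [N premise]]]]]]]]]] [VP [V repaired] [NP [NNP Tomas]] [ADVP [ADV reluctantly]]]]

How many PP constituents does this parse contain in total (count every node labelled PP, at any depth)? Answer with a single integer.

The PP constituents are: [PP over that painting near that young architect under some curious particle under a premise]; [PP near that young architect under some curious particle under a premise]; [PP under some curious particle under a premise]; [PP under a premise]. Total: 4.

4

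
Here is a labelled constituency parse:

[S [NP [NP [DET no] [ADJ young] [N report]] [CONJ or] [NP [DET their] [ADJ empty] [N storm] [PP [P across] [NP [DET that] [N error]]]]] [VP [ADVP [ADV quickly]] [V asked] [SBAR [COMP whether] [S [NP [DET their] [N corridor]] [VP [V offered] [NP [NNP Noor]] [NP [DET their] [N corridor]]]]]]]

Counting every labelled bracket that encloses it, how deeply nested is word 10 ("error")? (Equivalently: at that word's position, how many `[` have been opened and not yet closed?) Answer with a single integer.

The word sits inside N, which is inside NP, inside PP, inside NP, inside NP, inside S — 6 brackets in all.

6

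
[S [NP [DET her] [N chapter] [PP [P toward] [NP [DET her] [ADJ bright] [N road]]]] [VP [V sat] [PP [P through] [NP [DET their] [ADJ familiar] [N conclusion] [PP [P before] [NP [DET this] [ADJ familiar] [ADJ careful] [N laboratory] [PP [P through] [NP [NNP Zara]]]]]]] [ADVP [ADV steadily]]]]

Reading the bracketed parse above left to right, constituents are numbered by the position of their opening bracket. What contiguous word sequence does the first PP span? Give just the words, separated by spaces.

The PP opening brackets appear, in order, over: "toward her bright road"; "through their familiar conclusion before this familiar careful laboratory through Zara"; "before this familiar careful laboratory through Zara"; "through Zara". The first one spans "toward her bright road".

toward her bright road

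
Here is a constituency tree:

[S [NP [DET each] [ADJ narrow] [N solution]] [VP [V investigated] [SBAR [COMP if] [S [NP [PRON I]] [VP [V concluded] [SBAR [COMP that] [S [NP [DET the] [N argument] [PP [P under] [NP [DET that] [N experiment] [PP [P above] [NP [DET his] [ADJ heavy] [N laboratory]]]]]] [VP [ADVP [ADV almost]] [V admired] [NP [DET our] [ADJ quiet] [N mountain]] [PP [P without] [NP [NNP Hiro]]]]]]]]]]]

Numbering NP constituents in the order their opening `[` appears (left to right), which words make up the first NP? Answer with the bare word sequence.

each narrow solution

In left-to-right order the NP constituents are "each narrow solution"; "I"; "the argument under that experiment above his heavy laboratory"; "that experiment above his heavy laboratory"; "his heavy laboratory"; "our quiet mountain"; "Hiro". Number 1 is "each narrow solution".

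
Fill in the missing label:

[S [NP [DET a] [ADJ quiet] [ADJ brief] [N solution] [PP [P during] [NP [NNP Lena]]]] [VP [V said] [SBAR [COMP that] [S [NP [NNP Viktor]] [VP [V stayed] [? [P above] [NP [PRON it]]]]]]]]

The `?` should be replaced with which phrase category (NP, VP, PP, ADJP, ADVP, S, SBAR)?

PP

A constituent whose immediate children are P 'above', NP is a prepositional phrase: PP.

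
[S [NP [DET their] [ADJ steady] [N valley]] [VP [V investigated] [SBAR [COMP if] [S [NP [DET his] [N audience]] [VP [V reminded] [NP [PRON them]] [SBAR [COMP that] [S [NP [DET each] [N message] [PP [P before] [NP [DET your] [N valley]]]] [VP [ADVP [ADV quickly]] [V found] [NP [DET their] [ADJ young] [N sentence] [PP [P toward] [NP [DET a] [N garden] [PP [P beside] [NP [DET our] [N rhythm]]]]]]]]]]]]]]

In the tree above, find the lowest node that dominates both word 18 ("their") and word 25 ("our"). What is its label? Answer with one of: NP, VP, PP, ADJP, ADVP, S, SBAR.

NP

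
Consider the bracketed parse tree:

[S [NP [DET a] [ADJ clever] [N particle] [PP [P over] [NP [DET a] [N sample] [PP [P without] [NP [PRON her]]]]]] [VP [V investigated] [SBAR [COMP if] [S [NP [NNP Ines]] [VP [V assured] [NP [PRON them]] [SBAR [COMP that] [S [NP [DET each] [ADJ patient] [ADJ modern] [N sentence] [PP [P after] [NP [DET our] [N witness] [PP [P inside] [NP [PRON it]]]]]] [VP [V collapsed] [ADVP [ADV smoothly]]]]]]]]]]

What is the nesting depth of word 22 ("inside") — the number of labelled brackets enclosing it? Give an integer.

The word sits inside P, which is inside PP, inside NP, inside PP, inside NP, inside S, inside SBAR, inside VP, inside S, inside SBAR, inside VP, inside S — 12 brackets in all.

12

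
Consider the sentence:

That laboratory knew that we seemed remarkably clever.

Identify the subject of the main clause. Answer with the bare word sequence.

In the main clause the verb is "knew"; the NP preceding it, "that laboratory", is the subject.

that laboratory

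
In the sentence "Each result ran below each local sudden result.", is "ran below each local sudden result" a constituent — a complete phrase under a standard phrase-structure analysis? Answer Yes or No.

The sequence corresponds to a single VP node — the verb phrase "ran below each local sudden result".

Yes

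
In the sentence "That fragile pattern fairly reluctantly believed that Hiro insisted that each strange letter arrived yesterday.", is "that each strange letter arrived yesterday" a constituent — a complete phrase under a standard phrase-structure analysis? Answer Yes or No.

Yes

The sequence corresponds to a single SBAR node — the subordinate clause "that each strange letter arrived yesterday".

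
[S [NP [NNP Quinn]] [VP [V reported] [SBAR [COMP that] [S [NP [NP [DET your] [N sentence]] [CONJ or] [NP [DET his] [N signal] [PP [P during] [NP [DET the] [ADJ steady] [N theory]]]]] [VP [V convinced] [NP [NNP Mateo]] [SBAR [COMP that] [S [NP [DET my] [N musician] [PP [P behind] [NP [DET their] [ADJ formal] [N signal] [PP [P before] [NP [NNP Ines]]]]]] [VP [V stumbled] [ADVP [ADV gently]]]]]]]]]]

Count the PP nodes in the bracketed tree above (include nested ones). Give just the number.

3

The PP constituents are: [PP during the steady theory]; [PP behind their formal signal before Ines]; [PP before Ines]. Total: 3.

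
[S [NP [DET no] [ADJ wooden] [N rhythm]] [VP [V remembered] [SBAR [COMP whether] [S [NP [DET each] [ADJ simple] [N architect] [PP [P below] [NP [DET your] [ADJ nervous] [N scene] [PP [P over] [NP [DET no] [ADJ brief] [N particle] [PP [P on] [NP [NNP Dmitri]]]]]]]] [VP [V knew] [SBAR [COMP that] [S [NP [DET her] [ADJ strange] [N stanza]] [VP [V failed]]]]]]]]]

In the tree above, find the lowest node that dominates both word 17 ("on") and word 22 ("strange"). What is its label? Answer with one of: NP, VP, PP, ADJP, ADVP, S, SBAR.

S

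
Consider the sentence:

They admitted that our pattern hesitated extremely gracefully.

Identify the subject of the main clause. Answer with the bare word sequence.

The subject of the main clause is the NP immediately before the verb "admitted": "they".

they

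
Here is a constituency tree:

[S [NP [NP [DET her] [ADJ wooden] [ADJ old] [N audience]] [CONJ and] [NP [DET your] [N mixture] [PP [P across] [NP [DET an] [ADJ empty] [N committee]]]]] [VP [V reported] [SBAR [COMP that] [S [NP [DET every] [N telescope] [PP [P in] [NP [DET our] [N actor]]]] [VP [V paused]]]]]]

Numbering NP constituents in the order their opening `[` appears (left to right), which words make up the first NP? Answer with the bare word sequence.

In left-to-right order the NP constituents are "her wooden old audience and your mixture across an empty committee"; "her wooden old audience"; "your mixture across an empty committee"; "an empty committee"; "every telescope in our actor"; "our actor". Number 1 is "her wooden old audience and your mixture across an empty committee".

her wooden old audience and your mixture across an empty committee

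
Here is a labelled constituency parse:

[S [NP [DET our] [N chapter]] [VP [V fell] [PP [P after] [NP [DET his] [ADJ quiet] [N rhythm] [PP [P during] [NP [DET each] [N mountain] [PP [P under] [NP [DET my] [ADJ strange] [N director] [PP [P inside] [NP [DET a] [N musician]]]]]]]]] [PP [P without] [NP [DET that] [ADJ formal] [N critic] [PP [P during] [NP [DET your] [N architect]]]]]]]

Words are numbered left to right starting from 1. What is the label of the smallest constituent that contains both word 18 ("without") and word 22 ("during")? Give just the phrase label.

PP

Both words fall inside [PP without that formal critic during your architect] (words 18–24), and no smaller constituent contains them both. Label: PP.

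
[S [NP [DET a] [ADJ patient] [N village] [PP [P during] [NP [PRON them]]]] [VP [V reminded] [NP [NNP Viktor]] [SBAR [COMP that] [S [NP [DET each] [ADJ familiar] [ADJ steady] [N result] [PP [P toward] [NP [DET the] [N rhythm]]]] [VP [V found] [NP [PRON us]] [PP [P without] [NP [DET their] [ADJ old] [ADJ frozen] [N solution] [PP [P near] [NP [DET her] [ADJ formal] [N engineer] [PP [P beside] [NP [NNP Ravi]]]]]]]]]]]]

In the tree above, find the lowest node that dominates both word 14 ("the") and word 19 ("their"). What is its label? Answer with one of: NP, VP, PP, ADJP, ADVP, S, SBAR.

Word 14 lies under S → VP → SBAR → S → NP → PP → NP → DET; word 19 lies under S → VP → SBAR → S → VP → PP → NP → DET. The lowest shared node is the S.

S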